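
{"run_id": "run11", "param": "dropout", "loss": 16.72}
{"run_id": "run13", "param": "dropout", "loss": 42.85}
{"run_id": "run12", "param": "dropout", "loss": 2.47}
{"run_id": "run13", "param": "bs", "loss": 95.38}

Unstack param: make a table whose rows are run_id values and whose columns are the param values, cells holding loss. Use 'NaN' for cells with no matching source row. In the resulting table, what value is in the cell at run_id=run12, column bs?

NaN

No long-format row has run_id=run12 and param=bs, so the cell is NaN.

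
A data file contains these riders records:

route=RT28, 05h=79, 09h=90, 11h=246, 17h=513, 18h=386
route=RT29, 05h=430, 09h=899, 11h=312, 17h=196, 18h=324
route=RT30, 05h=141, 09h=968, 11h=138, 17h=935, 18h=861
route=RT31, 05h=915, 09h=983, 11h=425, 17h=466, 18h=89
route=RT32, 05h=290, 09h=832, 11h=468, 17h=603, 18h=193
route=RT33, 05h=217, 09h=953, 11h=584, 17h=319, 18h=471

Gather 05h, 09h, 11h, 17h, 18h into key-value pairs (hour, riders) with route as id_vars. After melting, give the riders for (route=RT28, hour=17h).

513

Unpivoting turns each (route, wide-column) pair into one long row.
The wide cell at row RT28, column 17h holds 513, so the long row (RT28, 17h) has riders=513.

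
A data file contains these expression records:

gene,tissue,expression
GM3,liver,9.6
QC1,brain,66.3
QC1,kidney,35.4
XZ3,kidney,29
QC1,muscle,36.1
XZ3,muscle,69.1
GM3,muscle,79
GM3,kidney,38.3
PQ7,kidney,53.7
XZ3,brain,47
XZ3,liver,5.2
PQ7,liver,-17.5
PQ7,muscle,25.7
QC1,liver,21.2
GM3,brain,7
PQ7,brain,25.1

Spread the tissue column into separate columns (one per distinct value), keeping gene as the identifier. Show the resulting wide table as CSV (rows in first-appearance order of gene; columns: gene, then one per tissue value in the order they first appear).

Columns: gene plus the 4 distinct tissue values (liver, brain, kidney, muscle).
For example, row GM3 column liver takes expression=9.6 from the long row (GM3, liver).

gene,liver,brain,kidney,muscle
GM3,9.6,7,38.3,79
QC1,21.2,66.3,35.4,36.1
XZ3,5.2,47,29,69.1
PQ7,-17.5,25.1,53.7,25.7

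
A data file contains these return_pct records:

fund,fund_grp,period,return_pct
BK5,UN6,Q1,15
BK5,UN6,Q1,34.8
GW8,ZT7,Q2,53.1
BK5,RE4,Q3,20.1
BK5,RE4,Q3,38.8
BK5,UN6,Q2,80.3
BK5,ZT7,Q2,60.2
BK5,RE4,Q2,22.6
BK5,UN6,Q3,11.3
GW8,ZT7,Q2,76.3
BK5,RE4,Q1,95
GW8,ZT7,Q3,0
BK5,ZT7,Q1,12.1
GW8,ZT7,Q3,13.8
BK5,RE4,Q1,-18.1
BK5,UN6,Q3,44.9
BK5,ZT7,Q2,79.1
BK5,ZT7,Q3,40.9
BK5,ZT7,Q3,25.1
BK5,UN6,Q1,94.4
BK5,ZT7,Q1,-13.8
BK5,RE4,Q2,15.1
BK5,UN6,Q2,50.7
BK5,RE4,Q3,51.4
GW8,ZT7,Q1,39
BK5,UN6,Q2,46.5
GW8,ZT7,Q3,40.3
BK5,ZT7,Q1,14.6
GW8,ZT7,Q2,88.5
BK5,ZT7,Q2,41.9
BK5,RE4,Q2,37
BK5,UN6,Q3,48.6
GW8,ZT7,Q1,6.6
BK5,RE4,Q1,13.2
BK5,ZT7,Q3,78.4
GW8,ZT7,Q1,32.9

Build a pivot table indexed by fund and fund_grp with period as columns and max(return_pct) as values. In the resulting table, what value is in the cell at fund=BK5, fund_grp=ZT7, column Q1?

14.6

Rows with fund=BK5, fund_grp=ZT7 and period=Q1: return_pct values are 12.1, -13.8, 14.6.
max(12.1, -13.8, 14.6) = 14.6.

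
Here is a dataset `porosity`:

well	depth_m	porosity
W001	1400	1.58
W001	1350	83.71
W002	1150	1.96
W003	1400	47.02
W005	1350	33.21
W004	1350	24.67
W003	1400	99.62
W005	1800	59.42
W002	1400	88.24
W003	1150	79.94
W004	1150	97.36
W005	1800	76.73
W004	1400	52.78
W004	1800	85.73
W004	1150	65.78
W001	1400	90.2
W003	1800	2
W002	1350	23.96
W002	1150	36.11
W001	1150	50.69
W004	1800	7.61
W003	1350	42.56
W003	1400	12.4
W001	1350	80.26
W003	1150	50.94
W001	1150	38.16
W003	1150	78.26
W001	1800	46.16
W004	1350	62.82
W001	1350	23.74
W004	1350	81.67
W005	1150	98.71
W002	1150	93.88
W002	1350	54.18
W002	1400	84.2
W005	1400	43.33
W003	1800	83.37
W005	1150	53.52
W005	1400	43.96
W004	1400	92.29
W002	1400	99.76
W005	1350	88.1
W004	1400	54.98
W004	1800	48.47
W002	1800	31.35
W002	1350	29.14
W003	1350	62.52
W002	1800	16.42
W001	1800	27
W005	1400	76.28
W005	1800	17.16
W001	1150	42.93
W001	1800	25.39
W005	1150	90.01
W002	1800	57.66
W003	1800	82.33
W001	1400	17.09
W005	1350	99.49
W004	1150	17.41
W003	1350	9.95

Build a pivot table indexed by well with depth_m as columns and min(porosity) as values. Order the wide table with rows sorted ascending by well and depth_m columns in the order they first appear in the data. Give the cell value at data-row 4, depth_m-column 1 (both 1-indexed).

52.78

With rows sorted ascending by well, row 4 is well=W004. depth_m columns in first-appearance order: 1400, 1350, 1150, 1800; column 1 is 1400.
Long rows with well=W004, depth_m=1400: min(52.78, 92.29, 54.98) = 52.78.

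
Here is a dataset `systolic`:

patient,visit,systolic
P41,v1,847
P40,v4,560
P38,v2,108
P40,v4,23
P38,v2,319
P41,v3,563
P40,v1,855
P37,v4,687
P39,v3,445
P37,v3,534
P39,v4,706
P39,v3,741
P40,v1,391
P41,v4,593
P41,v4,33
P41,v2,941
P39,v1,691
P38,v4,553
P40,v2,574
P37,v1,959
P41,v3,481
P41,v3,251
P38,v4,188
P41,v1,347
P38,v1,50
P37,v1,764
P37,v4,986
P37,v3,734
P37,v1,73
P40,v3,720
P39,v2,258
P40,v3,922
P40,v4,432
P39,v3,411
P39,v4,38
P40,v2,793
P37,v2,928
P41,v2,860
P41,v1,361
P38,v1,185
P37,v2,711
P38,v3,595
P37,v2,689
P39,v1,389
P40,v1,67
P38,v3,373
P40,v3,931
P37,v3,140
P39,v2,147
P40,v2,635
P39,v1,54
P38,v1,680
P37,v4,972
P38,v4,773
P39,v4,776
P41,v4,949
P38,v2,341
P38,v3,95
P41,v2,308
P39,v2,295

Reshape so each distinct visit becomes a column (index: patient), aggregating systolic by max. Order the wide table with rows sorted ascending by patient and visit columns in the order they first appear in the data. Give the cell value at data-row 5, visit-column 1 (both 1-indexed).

847

With rows sorted ascending by patient, row 5 is patient=P41. visit columns in first-appearance order: v1, v4, v2, v3; column 1 is v1.
Long rows with patient=P41, visit=v1: max(847, 347, 361) = 847.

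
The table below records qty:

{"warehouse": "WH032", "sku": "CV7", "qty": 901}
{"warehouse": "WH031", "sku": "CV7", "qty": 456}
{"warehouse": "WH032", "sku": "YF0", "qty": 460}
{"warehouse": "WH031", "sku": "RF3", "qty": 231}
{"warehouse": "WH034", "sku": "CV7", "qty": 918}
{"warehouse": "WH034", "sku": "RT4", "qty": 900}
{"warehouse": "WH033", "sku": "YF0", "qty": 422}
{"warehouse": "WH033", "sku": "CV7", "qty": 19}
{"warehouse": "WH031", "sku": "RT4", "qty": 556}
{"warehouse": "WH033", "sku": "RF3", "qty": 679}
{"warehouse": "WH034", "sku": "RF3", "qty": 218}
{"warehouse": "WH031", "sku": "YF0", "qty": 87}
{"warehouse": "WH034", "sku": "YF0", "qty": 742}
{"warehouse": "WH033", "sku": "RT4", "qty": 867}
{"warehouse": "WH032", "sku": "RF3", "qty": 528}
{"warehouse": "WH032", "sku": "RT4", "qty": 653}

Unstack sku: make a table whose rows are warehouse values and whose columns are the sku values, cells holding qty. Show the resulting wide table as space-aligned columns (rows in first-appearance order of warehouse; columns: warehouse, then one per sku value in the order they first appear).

Columns: warehouse plus the 4 distinct sku values (CV7, YF0, RF3, RT4).
For example, row WH032 column CV7 takes qty=901 from the long row (WH032, CV7).

warehouse  CV7  YF0  RF3  RT4
WH032      901  460  528  653
WH031      456  87   231  556
WH034      918  742  218  900
WH033      19   422  679  867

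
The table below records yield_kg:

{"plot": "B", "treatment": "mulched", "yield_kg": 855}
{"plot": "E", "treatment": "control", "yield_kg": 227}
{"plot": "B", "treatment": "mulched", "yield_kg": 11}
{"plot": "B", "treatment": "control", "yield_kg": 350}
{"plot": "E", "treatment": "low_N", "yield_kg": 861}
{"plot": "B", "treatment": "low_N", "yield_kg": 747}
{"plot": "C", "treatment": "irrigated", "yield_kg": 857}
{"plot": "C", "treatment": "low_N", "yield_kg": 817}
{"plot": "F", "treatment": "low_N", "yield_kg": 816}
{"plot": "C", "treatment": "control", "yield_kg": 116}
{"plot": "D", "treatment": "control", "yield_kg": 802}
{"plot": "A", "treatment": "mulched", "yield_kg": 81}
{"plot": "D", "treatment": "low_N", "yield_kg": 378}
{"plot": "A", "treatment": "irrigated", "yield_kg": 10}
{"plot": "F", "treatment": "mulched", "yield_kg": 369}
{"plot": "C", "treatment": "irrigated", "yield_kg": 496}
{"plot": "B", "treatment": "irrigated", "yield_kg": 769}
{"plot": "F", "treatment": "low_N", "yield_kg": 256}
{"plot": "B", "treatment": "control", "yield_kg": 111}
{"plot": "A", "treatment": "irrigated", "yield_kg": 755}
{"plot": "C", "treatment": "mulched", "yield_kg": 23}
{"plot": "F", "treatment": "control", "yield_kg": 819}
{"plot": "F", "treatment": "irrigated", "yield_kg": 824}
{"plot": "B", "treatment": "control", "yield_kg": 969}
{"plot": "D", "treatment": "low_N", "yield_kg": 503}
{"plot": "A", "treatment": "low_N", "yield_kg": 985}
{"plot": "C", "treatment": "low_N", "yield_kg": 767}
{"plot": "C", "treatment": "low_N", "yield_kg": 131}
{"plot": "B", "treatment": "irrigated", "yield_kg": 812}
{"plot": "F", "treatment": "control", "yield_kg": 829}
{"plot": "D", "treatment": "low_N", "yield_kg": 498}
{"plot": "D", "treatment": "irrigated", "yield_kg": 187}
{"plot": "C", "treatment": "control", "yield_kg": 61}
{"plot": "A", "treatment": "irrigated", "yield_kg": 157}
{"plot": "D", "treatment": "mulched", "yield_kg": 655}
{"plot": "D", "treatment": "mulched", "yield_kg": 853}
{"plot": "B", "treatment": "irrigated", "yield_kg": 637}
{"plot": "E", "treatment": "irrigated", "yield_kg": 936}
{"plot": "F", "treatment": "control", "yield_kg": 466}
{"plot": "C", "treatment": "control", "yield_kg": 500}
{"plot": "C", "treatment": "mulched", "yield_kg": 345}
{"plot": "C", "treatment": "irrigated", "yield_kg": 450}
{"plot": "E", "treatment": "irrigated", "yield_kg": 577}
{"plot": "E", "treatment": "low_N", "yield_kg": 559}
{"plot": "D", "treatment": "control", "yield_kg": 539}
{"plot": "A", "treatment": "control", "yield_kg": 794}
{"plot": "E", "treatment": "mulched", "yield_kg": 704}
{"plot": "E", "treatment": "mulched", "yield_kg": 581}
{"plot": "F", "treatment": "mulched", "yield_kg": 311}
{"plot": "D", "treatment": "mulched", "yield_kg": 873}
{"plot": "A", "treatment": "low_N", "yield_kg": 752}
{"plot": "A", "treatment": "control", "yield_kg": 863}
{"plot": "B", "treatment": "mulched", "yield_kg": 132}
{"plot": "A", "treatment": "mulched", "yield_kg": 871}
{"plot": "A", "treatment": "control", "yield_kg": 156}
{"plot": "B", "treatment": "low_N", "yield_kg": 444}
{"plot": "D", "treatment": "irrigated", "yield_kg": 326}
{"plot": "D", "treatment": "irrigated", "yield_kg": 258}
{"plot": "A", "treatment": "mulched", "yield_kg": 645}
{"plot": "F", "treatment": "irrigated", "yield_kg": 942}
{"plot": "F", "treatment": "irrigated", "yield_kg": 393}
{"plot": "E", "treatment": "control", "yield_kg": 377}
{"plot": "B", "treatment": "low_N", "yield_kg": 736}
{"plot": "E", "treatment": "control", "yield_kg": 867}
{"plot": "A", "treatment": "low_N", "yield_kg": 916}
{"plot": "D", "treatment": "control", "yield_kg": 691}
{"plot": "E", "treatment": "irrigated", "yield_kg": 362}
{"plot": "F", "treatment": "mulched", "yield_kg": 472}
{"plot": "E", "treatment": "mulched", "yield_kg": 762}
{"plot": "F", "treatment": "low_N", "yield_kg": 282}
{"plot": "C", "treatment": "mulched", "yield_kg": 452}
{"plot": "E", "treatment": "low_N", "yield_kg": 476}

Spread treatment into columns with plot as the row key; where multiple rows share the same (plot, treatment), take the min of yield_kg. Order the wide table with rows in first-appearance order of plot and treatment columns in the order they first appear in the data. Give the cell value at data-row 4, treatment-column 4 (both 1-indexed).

393

With rows in first-appearance order of plot, row 4 is plot=F. treatment columns in first-appearance order: mulched, control, low_N, irrigated; column 4 is irrigated.
Long rows with plot=F, treatment=irrigated: min(824, 942, 393) = 393.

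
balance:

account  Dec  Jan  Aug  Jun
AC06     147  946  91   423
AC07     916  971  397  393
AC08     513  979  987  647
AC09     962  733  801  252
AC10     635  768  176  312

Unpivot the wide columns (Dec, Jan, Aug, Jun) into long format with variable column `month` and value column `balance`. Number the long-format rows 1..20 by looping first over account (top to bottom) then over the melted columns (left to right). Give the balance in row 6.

971

20 rows total (5 × 4). Row 6: index ⌊(6-1)/4⌋ = 1 into account → AC07; (6-1) mod 4 = 1 into the melted columns → Jan.
So row 6 is (AC07, Jan, 971); balance = 971.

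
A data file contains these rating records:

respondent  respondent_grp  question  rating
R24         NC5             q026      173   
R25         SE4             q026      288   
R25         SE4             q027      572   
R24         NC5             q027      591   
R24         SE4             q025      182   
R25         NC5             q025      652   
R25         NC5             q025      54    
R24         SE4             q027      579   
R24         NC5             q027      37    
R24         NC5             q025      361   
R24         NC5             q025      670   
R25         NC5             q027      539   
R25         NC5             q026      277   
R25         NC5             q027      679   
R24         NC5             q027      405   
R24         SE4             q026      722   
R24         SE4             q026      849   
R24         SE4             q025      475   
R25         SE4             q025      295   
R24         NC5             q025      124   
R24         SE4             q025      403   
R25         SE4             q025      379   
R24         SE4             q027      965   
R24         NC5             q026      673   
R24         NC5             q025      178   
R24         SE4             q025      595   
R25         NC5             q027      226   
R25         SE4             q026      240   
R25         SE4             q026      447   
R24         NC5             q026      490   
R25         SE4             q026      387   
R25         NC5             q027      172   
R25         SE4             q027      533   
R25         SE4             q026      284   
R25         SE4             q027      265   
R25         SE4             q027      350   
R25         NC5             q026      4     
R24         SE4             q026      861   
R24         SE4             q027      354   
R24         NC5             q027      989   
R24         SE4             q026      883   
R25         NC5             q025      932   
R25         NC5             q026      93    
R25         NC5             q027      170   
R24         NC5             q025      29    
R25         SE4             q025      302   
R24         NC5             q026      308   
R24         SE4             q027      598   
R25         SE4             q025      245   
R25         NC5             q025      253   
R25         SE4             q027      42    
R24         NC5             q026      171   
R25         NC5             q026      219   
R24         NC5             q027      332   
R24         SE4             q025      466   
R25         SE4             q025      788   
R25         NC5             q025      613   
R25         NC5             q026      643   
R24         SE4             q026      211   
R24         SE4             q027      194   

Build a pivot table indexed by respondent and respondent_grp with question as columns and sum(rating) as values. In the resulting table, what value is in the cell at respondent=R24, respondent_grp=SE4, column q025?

Rows with respondent=R24, respondent_grp=SE4 and question=q025: rating values are 182, 475, 403, 595, 466.
182 + 475 + 403 + 595 + 466 = 2121.

2121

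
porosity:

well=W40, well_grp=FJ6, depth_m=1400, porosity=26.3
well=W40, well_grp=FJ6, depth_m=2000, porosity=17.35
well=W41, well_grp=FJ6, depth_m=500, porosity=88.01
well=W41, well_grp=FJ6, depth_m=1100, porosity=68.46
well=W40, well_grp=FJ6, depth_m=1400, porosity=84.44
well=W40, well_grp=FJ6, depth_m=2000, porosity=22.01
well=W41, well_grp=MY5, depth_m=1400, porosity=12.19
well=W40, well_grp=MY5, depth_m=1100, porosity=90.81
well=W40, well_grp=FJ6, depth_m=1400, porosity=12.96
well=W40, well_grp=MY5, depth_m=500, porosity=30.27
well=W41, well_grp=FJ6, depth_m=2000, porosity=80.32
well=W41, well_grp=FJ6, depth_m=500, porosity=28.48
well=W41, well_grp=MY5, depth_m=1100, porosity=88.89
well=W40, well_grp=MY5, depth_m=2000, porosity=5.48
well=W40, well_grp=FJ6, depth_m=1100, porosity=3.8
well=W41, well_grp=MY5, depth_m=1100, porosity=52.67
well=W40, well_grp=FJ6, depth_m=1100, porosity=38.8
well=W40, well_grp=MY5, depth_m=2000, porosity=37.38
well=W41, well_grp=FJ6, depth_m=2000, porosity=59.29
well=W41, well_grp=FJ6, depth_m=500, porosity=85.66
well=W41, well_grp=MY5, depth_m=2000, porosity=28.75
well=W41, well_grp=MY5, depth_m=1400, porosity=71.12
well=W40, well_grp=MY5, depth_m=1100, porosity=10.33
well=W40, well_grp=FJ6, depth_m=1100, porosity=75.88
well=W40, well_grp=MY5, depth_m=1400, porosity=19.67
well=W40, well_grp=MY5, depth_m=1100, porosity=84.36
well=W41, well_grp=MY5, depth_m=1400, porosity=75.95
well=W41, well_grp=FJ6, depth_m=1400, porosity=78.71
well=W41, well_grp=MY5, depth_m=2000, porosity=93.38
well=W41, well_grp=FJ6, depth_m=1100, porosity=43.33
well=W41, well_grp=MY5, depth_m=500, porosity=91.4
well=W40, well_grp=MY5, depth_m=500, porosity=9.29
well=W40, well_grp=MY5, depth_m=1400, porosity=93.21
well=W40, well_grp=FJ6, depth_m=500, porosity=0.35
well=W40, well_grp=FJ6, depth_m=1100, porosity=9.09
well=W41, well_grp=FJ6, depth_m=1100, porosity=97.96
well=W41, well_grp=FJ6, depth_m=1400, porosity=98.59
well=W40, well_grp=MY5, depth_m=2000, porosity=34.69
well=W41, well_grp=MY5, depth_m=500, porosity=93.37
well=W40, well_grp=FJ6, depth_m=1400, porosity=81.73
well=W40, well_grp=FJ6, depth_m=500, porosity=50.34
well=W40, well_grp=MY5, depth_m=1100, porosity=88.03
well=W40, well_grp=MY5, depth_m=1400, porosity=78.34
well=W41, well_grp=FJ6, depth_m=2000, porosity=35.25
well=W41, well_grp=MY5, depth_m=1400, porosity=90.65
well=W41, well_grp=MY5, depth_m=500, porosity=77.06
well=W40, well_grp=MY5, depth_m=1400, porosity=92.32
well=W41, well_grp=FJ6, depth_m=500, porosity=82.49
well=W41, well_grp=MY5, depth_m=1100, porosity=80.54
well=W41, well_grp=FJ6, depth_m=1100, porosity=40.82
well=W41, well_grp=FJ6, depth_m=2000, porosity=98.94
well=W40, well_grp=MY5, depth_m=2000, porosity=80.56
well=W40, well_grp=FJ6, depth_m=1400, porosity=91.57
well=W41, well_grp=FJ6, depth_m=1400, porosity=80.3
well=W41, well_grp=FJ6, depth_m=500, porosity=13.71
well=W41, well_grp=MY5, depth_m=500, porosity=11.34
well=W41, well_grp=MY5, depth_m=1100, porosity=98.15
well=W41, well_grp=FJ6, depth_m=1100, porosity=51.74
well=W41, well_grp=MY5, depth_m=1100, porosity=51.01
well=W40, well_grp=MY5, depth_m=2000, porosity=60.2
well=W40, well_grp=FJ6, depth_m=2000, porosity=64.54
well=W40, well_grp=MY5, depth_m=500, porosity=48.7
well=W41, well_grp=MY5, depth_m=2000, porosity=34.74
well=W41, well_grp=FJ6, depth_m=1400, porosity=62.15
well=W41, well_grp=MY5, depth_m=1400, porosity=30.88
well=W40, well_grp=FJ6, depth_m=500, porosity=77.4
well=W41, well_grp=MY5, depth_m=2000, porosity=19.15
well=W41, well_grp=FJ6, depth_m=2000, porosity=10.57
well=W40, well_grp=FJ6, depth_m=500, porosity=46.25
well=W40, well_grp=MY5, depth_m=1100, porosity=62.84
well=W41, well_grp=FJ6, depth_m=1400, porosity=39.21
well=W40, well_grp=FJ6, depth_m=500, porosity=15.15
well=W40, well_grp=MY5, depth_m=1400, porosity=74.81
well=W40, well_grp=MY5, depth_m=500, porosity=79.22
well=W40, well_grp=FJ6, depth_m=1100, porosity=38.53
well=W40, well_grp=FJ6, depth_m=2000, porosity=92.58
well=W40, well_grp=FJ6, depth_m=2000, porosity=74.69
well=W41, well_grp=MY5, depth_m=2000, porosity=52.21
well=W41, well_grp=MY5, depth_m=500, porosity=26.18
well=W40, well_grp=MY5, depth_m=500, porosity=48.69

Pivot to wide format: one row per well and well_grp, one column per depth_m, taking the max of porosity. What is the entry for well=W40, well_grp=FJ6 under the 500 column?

77.4

Rows with well=W40, well_grp=FJ6 and depth_m=500: porosity values are 0.35, 50.34, 77.4, 46.25, 15.15.
max(0.35, 50.34, 77.4, 46.25, 15.15) = 77.4.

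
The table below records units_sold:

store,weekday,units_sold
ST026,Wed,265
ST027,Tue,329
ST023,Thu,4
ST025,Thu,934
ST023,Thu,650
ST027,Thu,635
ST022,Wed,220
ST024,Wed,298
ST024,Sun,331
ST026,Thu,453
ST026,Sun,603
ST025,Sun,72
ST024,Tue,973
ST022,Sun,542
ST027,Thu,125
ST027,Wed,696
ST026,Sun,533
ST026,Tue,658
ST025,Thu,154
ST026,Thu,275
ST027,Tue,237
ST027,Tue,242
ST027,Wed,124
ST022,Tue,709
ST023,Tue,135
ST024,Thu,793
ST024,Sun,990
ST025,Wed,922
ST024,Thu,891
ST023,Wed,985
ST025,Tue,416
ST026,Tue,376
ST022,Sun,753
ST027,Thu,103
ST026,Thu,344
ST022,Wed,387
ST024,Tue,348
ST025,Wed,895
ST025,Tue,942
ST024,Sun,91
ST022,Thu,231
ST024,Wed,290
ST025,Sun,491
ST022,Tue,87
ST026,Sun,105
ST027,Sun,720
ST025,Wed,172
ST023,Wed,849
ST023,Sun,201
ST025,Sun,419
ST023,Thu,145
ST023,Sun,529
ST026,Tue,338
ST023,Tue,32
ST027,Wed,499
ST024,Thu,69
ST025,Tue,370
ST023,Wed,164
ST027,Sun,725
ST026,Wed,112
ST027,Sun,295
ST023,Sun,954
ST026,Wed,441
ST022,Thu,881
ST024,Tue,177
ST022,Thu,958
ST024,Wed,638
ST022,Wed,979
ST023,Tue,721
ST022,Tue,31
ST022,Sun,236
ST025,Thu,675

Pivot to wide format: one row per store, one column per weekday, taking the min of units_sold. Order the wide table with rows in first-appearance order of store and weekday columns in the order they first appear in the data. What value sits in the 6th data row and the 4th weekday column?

With rows in first-appearance order of store, row 6 is store=ST024. weekday columns in first-appearance order: Wed, Tue, Thu, Sun; column 4 is Sun.
Long rows with store=ST024, weekday=Sun: min(331, 990, 91) = 91.

91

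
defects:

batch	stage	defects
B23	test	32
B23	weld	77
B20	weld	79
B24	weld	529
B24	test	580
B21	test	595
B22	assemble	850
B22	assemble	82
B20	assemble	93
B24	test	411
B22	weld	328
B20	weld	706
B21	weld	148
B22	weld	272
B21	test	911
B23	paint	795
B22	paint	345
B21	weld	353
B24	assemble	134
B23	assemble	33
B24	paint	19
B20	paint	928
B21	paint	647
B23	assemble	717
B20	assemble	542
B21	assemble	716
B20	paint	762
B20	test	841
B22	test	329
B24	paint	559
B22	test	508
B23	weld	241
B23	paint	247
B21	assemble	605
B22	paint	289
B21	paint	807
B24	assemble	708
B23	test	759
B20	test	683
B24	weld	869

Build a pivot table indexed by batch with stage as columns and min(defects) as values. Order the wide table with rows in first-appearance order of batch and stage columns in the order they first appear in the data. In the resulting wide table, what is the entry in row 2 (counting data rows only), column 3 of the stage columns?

93

With rows in first-appearance order of batch, row 2 is batch=B20. stage columns in first-appearance order: test, weld, assemble, paint; column 3 is assemble.
Long rows with batch=B20, stage=assemble: min(93, 542) = 93.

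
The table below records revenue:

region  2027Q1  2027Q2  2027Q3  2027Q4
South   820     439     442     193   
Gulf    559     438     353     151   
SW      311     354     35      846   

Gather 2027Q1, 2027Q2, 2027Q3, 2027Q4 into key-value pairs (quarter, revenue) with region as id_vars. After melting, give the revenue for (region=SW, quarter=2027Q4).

Unpivoting turns each (region, wide-column) pair into one long row.
The wide cell at row SW, column 2027Q4 holds 846, so the long row (SW, 2027Q4) has revenue=846.

846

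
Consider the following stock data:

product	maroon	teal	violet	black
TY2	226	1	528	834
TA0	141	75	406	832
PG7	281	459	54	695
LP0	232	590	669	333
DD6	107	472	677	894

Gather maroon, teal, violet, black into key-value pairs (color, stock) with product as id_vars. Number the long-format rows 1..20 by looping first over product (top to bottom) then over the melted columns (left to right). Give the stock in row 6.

75

20 rows total (5 × 4). Row 6: index ⌊(6-1)/4⌋ = 1 into product → TA0; (6-1) mod 4 = 1 into the melted columns → teal.
So row 6 is (TA0, teal, 75); stock = 75.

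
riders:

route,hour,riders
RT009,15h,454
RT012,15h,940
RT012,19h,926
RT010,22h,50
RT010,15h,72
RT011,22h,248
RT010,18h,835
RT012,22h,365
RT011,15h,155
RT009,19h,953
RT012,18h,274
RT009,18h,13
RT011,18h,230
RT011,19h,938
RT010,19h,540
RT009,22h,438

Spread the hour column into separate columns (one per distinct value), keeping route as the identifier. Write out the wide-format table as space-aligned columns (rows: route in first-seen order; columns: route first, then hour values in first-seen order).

Columns: route plus the 4 distinct hour values (15h, 19h, 22h, 18h).
For example, row RT009 column 15h takes riders=454 from the long row (RT009, 15h).

route  15h  19h  22h  18h
RT009  454  953  438  13 
RT012  940  926  365  274
RT010  72   540  50   835
RT011  155  938  248  230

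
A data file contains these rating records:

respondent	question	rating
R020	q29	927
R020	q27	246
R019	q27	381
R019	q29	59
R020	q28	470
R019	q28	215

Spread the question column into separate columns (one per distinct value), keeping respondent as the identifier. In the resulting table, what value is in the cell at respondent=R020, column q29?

Wide layout: rows indexed by respondent, columns are the 3 distinct question values (q29, q27, q28).
Cell (respondent=R020, question=q29) draws from the long row where respondent=R020 and question=q29, which has rating=927.

927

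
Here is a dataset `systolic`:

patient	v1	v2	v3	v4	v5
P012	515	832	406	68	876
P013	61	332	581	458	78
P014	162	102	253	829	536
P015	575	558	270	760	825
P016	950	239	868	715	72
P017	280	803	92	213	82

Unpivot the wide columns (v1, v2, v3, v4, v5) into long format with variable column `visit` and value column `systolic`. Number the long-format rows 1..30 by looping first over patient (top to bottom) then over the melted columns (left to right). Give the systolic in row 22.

30 rows total (6 × 5). Row 22: index ⌊(22-1)/5⌋ = 4 into patient → P016; (22-1) mod 5 = 1 into the melted columns → v2.
So row 22 is (P016, v2, 239); systolic = 239.

239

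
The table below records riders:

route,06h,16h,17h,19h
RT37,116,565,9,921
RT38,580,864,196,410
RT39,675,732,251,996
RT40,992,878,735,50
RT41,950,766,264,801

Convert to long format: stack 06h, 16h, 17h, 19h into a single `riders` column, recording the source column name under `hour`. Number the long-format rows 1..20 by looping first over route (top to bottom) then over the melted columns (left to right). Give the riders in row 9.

20 rows total (5 × 4). Row 9: index ⌊(9-1)/4⌋ = 2 into route → RT39; (9-1) mod 4 = 0 into the melted columns → 06h.
So row 9 is (RT39, 06h, 675); riders = 675.

675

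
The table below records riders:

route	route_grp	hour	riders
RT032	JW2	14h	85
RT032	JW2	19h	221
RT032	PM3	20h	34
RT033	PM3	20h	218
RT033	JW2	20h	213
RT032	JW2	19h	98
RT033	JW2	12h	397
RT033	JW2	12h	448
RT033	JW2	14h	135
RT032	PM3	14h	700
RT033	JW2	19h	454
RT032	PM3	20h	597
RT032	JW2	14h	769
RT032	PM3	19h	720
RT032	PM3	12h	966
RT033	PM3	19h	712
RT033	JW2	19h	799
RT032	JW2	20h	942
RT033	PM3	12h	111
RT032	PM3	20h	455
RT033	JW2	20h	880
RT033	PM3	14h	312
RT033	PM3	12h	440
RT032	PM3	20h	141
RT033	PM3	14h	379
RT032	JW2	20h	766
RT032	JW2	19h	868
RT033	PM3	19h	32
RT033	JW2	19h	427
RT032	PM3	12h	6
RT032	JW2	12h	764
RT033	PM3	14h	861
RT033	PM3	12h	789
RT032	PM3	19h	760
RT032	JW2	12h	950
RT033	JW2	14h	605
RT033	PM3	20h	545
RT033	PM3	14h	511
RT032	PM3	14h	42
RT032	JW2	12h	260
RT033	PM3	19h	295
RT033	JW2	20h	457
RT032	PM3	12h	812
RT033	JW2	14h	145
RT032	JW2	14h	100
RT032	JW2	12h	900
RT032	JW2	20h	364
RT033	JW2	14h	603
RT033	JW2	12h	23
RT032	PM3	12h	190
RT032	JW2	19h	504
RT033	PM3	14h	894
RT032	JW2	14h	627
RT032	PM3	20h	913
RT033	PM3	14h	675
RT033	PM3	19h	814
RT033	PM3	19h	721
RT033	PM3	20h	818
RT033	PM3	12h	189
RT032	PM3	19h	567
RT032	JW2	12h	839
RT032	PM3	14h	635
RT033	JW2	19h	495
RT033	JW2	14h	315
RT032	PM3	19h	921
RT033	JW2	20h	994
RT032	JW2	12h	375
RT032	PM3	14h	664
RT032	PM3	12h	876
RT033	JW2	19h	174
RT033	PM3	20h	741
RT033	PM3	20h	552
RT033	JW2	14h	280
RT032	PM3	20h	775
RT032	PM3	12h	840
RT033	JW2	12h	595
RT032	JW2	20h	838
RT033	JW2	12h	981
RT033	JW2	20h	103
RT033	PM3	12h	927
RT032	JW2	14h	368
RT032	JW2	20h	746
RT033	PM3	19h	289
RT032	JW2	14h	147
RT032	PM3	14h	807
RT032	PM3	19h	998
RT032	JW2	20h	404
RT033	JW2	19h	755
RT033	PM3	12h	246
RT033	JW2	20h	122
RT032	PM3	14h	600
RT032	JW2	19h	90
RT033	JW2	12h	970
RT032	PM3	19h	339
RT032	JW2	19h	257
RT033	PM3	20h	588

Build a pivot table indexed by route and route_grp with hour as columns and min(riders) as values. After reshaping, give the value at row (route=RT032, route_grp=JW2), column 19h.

Rows with route=RT032, route_grp=JW2 and hour=19h: riders values are 221, 98, 868, 504, 90, 257.
min(221, 98, 868, 504, 90, 257) = 90.

90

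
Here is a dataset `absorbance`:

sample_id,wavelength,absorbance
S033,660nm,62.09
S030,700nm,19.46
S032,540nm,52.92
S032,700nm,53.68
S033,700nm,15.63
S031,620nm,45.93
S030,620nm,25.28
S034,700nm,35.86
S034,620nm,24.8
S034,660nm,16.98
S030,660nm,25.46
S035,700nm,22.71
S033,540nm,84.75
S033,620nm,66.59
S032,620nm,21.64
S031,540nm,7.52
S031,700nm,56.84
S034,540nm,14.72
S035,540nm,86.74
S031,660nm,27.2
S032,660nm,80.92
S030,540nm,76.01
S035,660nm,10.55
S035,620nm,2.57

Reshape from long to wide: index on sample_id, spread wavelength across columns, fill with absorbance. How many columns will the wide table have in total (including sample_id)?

1 column for sample_id plus 4 distinct wavelength values → 5 columns.

5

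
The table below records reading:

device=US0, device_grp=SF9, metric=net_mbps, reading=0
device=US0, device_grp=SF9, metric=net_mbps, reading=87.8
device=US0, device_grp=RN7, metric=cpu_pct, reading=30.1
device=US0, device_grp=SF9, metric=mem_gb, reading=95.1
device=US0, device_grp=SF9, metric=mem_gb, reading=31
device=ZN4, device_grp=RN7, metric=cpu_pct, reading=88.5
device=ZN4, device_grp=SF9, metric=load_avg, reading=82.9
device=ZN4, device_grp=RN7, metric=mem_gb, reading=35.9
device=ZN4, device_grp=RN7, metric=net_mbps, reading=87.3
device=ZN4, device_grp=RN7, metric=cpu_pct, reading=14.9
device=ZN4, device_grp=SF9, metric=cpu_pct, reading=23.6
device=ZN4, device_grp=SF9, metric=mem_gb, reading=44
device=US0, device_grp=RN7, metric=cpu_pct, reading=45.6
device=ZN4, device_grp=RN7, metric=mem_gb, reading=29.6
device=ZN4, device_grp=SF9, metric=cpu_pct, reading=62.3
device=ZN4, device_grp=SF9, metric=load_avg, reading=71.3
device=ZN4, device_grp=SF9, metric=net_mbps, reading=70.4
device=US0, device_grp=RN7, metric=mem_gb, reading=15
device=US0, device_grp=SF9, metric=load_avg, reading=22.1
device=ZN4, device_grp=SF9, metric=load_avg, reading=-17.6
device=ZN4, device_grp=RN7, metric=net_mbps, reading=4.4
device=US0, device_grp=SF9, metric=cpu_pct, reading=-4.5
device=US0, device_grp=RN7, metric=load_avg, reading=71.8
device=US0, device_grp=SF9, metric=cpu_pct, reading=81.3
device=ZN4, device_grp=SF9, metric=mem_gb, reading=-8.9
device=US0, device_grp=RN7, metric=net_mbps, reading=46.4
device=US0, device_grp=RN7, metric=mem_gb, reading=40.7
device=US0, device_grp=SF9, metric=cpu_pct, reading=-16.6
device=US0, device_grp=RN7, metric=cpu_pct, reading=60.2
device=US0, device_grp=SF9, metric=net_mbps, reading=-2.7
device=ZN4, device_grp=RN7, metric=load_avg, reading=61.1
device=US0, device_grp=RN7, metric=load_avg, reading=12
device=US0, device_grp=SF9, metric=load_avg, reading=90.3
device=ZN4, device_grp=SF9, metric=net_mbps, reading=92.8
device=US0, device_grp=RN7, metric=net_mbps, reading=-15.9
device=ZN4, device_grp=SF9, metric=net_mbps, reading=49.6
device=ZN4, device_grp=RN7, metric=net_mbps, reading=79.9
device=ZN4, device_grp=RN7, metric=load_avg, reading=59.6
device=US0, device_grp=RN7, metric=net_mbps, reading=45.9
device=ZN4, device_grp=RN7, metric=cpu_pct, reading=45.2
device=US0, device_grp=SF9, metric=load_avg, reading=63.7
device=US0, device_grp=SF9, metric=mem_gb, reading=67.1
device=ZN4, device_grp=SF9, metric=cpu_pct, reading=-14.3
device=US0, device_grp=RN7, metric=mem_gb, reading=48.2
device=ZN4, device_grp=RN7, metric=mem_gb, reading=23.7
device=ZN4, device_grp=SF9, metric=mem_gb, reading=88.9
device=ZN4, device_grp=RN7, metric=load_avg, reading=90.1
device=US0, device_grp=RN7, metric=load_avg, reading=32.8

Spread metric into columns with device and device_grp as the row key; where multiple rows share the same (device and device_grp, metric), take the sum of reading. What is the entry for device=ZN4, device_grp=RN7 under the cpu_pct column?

148.6

Rows with device=ZN4, device_grp=RN7 and metric=cpu_pct: reading values are 88.5, 14.9, 45.2.
88.5 + 14.9 + 45.2 = 148.6.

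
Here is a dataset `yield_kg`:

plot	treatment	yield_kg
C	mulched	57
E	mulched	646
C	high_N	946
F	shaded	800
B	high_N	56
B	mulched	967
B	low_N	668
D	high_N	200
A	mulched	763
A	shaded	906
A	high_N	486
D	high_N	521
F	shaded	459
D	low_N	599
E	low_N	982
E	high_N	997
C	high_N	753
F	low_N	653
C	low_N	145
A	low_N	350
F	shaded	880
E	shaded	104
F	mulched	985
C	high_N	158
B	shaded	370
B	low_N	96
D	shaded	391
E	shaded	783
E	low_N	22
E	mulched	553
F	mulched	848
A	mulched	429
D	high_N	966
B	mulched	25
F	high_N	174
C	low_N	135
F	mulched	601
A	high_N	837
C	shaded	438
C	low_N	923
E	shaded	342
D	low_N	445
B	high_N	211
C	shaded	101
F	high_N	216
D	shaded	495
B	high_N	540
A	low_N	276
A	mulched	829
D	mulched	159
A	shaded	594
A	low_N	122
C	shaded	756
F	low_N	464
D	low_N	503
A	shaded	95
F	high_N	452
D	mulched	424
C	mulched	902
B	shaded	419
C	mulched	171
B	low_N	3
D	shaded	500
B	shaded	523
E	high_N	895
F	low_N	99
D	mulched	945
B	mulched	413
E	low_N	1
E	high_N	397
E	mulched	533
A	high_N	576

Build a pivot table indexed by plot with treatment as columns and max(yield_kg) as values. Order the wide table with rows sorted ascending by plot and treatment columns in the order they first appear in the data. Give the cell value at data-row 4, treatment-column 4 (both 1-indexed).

With rows sorted ascending by plot, row 4 is plot=D. treatment columns in first-appearance order: mulched, high_N, shaded, low_N; column 4 is low_N.
Long rows with plot=D, treatment=low_N: max(599, 445, 503) = 599.

599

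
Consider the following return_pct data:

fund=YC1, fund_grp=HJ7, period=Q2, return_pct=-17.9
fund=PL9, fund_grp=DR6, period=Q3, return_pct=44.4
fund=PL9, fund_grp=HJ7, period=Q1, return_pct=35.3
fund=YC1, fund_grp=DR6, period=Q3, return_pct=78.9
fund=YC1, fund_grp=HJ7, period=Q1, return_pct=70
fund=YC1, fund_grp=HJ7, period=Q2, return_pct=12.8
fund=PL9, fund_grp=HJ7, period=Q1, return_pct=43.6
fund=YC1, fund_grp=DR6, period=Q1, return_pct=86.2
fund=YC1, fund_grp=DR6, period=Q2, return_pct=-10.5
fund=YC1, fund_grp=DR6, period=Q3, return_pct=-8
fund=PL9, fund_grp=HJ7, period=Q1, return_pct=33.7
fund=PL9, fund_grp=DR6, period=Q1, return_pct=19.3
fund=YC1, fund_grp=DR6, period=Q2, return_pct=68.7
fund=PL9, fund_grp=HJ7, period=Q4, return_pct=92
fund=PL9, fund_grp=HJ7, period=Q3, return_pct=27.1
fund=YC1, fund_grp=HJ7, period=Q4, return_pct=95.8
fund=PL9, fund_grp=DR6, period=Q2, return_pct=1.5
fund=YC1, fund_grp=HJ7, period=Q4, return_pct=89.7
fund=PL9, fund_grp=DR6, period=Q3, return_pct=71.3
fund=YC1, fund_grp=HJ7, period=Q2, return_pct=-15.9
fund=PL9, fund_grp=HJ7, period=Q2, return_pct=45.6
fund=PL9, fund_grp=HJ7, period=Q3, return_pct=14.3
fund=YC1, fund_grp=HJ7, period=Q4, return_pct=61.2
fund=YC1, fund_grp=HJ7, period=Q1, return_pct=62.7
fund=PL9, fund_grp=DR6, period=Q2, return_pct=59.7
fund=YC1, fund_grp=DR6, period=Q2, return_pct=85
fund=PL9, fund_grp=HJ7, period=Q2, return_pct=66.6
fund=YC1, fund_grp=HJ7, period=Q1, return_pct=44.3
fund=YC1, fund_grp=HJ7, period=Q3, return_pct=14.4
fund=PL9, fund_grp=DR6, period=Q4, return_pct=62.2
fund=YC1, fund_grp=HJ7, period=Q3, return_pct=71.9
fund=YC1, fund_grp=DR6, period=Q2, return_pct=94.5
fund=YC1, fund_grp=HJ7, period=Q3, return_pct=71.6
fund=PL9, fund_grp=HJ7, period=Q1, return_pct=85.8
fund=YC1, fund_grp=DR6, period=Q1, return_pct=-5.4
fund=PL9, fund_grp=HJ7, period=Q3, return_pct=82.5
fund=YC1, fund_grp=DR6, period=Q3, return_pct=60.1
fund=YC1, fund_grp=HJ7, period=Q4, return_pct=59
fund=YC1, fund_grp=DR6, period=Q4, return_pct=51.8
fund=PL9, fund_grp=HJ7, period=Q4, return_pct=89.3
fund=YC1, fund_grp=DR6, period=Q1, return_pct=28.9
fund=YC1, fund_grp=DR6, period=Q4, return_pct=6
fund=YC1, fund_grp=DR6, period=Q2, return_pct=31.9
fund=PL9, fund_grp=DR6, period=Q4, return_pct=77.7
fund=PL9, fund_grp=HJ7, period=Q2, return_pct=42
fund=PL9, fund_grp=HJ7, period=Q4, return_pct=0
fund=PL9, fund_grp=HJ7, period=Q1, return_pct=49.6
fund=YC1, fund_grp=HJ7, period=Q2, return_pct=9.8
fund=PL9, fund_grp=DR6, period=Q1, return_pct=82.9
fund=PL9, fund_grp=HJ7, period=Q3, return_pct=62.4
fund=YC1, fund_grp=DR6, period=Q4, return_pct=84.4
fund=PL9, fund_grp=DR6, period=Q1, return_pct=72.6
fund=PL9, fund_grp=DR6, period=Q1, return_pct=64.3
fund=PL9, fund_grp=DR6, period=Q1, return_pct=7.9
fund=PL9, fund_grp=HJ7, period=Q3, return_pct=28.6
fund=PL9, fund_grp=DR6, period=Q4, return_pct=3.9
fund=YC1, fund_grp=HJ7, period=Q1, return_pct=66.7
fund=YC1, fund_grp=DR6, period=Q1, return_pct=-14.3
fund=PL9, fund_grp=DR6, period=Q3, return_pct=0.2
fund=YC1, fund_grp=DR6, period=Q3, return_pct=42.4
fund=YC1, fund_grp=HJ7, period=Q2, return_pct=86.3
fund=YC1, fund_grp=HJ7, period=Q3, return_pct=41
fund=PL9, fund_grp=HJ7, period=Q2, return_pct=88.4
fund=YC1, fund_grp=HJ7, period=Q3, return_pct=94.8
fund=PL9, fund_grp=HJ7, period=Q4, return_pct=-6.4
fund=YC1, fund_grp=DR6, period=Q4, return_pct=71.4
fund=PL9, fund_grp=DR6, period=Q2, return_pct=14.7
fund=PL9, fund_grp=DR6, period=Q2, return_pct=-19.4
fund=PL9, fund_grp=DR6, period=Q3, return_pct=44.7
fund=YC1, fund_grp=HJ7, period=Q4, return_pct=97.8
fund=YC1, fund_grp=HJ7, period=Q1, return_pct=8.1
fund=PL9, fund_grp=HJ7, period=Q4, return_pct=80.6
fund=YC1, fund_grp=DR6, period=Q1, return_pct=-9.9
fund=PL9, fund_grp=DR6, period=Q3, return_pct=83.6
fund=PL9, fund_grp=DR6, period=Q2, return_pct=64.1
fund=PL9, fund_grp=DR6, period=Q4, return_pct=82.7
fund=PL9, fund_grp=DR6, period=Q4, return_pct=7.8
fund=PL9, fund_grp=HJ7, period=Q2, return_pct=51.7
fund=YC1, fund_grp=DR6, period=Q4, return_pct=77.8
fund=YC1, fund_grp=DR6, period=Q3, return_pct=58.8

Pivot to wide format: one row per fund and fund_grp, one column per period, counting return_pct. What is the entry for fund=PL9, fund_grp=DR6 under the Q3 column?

5

Rows with fund=PL9, fund_grp=DR6 and period=Q3: return_pct values are 44.4, 71.3, 0.2, 44.7, 83.6.
5 rows match — count = 5.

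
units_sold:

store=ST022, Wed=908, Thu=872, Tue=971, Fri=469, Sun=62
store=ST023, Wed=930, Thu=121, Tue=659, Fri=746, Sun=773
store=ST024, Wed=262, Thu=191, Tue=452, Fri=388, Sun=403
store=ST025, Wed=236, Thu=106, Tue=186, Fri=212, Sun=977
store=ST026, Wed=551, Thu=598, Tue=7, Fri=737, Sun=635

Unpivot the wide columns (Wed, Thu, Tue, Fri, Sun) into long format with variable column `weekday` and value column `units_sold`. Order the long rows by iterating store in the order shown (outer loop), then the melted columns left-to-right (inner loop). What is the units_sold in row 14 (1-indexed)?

388

25 rows total (5 × 5). Row 14: index ⌊(14-1)/5⌋ = 2 into store → ST024; (14-1) mod 5 = 3 into the melted columns → Fri.
So row 14 is (ST024, Fri, 388); units_sold = 388.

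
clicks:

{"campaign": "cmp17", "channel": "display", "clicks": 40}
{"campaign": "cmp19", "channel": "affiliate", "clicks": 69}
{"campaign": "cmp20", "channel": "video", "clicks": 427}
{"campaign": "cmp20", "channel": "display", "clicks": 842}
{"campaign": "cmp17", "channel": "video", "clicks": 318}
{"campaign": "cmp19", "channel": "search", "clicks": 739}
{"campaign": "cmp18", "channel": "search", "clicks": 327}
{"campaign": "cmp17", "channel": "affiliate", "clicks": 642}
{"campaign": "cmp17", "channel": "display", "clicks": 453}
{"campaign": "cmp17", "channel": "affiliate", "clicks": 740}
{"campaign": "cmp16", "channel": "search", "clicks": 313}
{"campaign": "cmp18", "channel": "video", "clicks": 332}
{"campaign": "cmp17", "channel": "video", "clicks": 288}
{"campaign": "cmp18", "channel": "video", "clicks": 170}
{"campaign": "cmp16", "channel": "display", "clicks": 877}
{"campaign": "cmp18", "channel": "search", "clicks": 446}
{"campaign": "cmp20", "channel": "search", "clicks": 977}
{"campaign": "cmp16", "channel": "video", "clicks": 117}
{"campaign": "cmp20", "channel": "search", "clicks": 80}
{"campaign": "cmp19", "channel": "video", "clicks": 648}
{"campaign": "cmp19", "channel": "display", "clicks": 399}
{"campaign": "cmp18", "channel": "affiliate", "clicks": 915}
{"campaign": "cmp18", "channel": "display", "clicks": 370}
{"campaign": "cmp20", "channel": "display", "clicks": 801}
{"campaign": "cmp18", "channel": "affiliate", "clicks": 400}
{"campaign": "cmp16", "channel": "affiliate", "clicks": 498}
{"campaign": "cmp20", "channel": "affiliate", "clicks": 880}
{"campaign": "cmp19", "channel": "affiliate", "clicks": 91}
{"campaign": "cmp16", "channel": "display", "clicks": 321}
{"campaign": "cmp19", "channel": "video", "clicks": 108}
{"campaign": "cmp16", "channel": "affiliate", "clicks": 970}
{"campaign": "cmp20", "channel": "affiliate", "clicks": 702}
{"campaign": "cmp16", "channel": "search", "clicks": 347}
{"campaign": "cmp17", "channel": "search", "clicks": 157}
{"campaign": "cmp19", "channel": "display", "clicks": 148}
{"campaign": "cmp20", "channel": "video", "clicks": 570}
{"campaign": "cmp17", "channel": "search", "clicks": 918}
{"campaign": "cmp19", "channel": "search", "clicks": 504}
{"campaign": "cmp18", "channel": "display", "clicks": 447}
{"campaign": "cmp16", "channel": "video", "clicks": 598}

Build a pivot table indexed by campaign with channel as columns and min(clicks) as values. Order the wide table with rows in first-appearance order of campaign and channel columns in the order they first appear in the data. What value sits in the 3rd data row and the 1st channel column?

With rows in first-appearance order of campaign, row 3 is campaign=cmp20. channel columns in first-appearance order: display, affiliate, video, search; column 1 is display.
Long rows with campaign=cmp20, channel=display: min(842, 801) = 801.

801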